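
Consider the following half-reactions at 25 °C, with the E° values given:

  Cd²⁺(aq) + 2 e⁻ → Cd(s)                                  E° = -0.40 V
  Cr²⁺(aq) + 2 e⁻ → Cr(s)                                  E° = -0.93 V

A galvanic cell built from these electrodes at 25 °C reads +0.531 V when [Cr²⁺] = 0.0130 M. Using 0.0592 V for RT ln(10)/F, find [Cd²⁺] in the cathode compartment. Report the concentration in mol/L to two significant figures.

Cd²⁺/Cd is the cathode, Cr²⁺/Cr the anode: E°cell = +0.53 V, n = 2.
Overall reaction: Cd²⁺(aq) + Cr(s) → Cd(s) + Cr²⁺(aq); Q = [Cr²⁺]^1/[Cd²⁺]^1.
From E = E° − (0.0592/n) log Q: log Q = (E° − E)·n/0.0592 = (+0.53 − (+0.531))·2/0.0592 = -0.0338.
So 1·log[Cd²⁺] = 1·log(0.013) − log Q = -1.8861 − (-0.0338) = -1.8523; [Cd²⁺] = 10^(-1.8523) ≈ 0.014 M.

0.014 M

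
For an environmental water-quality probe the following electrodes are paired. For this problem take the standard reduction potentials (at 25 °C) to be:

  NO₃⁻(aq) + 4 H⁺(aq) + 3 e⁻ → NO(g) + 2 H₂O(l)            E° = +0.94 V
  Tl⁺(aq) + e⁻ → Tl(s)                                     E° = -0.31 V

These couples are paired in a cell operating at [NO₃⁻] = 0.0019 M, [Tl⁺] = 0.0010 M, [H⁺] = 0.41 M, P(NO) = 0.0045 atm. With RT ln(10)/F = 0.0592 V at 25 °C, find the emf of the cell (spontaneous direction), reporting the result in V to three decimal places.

+1.390 V

NO₃⁻/NO is the cathode (higher E°), Tl⁺/Tl the anode: E°cell = +0.94 − (-0.31) = +1.25 V, n = 3.
Overall: NO₃⁻(aq) + 4 H⁺(aq) + 3 Tl(s) → NO(g) + 2 H₂O(l) + 3 Tl⁺(aq)
Q = P(NO)·[Tl⁺]^3 / ([NO₃⁻]·[H⁺]^4); log Q = -7.077.
E = E° − (0.0592/n) log Q = +1.25 − (0.0592/3)(-7.077) = +1.390 V.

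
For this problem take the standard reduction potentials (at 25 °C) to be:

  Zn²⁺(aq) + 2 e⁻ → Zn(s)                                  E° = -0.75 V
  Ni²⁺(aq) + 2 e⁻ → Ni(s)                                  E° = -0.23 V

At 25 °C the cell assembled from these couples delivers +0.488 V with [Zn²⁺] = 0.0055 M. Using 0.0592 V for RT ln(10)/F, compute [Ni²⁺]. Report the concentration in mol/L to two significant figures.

Ni²⁺/Ni is the cathode, Zn²⁺/Zn the anode: E°cell = +0.52 V, n = 2.
Overall reaction: Ni²⁺(aq) + Zn(s) → Ni(s) + Zn²⁺(aq); Q = [Zn²⁺]^1/[Ni²⁺]^1.
From E = E° − (0.0592/n) log Q: log Q = (E° − E)·n/0.0592 = (+0.52 − (+0.488))·2/0.0592 = 1.0811.
So 1·log[Ni²⁺] = 1·log(0.0055) − log Q = -2.2596 − (1.0811) = -3.3407; [Ni²⁺] = 10^(-3.3407) ≈ 0.00046 M.

0.00046 M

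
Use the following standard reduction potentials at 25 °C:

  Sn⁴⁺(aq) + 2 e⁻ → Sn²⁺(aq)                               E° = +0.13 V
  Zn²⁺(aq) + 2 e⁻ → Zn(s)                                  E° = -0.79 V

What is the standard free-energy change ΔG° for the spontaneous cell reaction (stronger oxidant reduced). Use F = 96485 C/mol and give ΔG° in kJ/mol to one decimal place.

Sn⁴⁺/Sn²⁺ (E° = +0.13 V) is the cathode; Zn²⁺/Zn (E° = -0.79 V) is the anode, so E°cell = +0.92 V.
Balancing electrons gives n = 2 (lcm of 2 and 2).
ΔG° = −nFE° = −(2)(96485)(+0.92) = -177,532 J = -177.5 kJ/mol.

-177.5 kJ/mol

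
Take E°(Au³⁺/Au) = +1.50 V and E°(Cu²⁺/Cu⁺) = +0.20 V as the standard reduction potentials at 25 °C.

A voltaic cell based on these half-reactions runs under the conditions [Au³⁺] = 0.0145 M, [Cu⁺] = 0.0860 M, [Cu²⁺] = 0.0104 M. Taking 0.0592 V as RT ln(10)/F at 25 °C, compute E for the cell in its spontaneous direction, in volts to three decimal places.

+1.318 V

Au³⁺/Au is the cathode (higher E°), Cu²⁺/Cu⁺ the anode: E°cell = +1.50 − (+0.20) = +1.30 V, n = 3.
Overall: Au³⁺(aq) + 3 Cu⁺(aq) → Au(s) + 3 Cu²⁺(aq)
Q = [Cu²⁺]^3 / ([Au³⁺]·[Cu⁺]^3); log Q = -0.914.
E = E° − (0.0592/n) log Q = +1.30 − (0.0592/3)(-0.914) = +1.318 V.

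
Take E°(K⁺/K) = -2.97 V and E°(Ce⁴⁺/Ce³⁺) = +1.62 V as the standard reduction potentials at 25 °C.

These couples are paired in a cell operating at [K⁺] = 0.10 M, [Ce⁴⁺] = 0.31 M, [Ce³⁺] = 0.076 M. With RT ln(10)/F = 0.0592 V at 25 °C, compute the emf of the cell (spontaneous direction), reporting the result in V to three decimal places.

+4.685 V

Ce⁴⁺/Ce³⁺ is the cathode (higher E°), K⁺/K the anode: E°cell = +1.62 − (-2.97) = +4.59 V, n = 1.
Overall: Ce⁴⁺(aq) + K(s) → Ce³⁺(aq) + K⁺(aq)
Q = [Ce³⁺]·[K⁺] / ([Ce⁴⁺]); log Q = -1.611.
E = E° − (0.0592/n) log Q = +4.59 − (0.0592/1)(-1.611) = +4.685 V.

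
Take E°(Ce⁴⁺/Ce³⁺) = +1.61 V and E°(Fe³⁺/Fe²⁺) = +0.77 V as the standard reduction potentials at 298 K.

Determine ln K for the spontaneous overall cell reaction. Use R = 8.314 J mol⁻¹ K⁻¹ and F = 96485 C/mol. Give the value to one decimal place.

32.7

Cathode: Ce⁴⁺/Ce³⁺; anode: Fe³⁺/Fe²⁺. E°cell = (+1.61) − (+0.77) = +0.84 V, with n = 1.
ΔG° = −nFE° = −RT ln K, so ln K = nFE°/(RT) = (1)(96485)(+0.84) / ((8.314)(298)) = 32.712.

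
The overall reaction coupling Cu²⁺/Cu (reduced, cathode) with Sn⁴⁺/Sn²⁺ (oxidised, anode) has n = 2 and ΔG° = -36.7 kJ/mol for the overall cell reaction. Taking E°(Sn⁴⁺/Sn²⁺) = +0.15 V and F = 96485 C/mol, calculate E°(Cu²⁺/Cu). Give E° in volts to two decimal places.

E°cell = −ΔG°/(nF) = −(-36.7×10³)/((2)(96485)) = +0.190 V.
Since Cu²⁺/Cu is the cathode and Sn⁴⁺/Sn²⁺ the anode, E°cell = E°(Cu²⁺/Cu) − E°(Sn⁴⁺/Sn²⁺).
So E°(Cu²⁺/Cu) = E°cell + E°(Sn⁴⁺/Sn²⁺) = +0.190 + (+0.15) = +0.34 V.

+0.34 V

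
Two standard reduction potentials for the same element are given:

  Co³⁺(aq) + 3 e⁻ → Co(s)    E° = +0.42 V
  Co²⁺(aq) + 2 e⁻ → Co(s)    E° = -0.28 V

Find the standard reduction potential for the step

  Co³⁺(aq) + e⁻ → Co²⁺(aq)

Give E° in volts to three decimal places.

+1.820 V

Sequential free energies add, so n₃E°₃ = n₁E°₁ + n₂E°₂.
With n₃ = 3, and the known step contributing 2×(-0.28) V, the unknown satisfies 1·E° = 3×(+0.42) − 2×(-0.28) = +1.820.
E° = +1.820 / 1 = +1.820 V.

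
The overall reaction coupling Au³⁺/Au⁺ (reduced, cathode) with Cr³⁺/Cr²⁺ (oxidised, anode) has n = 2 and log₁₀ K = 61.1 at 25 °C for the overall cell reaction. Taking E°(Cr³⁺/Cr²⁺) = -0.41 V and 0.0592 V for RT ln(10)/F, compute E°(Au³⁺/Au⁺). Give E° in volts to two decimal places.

+1.40 V

E°cell = (0.0592/n)·log K = (0.0592/2)(61.1) = +1.809 V.
Since Au³⁺/Au⁺ is the cathode and Cr³⁺/Cr²⁺ the anode, E°cell = E°(Au³⁺/Au⁺) − E°(Cr³⁺/Cr²⁺).
So E°(Au³⁺/Au⁺) = E°cell + E°(Cr³⁺/Cr²⁺) = +1.809 + (-0.41) = +1.40 V.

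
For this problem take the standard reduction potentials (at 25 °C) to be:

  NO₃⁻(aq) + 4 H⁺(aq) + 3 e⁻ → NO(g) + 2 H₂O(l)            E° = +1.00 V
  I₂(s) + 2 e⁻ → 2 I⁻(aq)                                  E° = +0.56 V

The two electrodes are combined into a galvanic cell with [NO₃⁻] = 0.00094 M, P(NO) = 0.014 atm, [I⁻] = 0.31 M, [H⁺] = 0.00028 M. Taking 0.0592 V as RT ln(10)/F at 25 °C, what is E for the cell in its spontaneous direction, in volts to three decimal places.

NO₃⁻/NO is the cathode (higher E°), I₂/I⁻ the anode: E°cell = +1.00 − (+0.56) = +0.44 V, n = 6.
Overall: 2 NO₃⁻(aq) + 8 H⁺(aq) + 6 I⁻(aq) → 2 NO(g) + 4 H₂O(l) + 3 I₂(s)
Q = P(NO)^2 / ([NO₃⁻]^2·[H⁺]^8·[I⁻]^6); log Q = 33.821.
E = E° − (0.0592/n) log Q = +0.44 − (0.0592/6)(33.821) = +0.106 V.

+0.106 V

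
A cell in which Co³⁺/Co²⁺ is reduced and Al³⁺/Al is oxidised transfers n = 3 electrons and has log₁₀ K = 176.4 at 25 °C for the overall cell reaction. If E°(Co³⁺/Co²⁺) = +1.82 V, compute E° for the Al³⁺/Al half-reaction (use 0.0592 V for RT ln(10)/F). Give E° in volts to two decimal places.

E°cell = (0.0592/n)·log K = (0.0592/3)(176.4) = +3.481 V.
Since Co³⁺/Co²⁺ is the cathode and Al³⁺/Al the anode, E°cell = E°(Co³⁺/Co²⁺) − E°(Al³⁺/Al).
So E°(Al³⁺/Al) = E°(Co³⁺/Co²⁺) − E°cell = (+1.82) − (+3.481) = -1.66 V.

-1.66 V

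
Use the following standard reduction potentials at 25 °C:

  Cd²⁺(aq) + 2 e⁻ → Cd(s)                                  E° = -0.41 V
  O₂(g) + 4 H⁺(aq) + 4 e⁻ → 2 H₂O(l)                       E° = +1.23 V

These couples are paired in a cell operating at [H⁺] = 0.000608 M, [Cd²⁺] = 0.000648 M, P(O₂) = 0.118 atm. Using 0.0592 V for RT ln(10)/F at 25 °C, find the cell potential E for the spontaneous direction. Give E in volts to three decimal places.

+1.530 V

O₂/H₂O is the cathode (higher E°), Cd²⁺/Cd the anode: E°cell = +1.23 − (-0.41) = +1.64 V, n = 4.
Overall: O₂(g) + 4 H⁺(aq) + 2 Cd(s) → 2 H₂O(l) + 2 Cd²⁺(aq)
Q = [Cd²⁺]^2 / (P(O₂)·[H⁺]^4); log Q = 7.416.
E = E° − (0.0592/n) log Q = +1.64 − (0.0592/4)(7.416) = +1.530 V.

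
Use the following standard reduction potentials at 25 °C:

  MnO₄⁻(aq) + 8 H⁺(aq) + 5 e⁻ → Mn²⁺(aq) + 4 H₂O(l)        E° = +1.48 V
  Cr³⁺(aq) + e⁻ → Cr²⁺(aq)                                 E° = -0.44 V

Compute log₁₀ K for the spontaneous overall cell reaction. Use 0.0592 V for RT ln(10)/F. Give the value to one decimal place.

Cathode: MnO₄⁻/Mn²⁺; anode: Cr³⁺/Cr²⁺. E°cell = +1.92 V, n = 5.
log K = nE°cell / 0.0592 = (5)(+1.92) / 0.0592 = 162.2.

162.2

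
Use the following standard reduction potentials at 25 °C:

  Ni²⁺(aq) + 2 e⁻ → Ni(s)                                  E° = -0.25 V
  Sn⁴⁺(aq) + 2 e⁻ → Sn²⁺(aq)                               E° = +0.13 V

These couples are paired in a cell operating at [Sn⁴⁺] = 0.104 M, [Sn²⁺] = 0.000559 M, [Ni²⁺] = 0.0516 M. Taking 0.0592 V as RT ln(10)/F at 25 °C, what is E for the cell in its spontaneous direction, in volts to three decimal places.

+0.485 V

Sn⁴⁺/Sn²⁺ is the cathode (higher E°), Ni²⁺/Ni the anode: E°cell = +0.13 − (-0.25) = +0.38 V, n = 2.
Overall: Sn⁴⁺(aq) + Ni(s) → Sn²⁺(aq) + Ni²⁺(aq)
Q = [Sn²⁺]·[Ni²⁺] / ([Sn⁴⁺]); log Q = -3.557.
E = E° − (0.0592/n) log Q = +0.38 − (0.0592/2)(-3.557) = +0.485 V.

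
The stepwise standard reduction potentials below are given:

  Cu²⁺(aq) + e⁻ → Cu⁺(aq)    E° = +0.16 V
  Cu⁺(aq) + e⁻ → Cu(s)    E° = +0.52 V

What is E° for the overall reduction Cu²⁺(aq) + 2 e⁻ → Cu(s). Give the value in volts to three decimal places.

Adding the free-energy changes (−nFE°) of the two steps gives −n₃FE°₃ = −n₁FE°₁ − n₂FE°₂.
E°₃ = (1×+0.16 + 1×+0.52) / 2 = (+0.680) / 2 = +0.340 V.

+0.340 V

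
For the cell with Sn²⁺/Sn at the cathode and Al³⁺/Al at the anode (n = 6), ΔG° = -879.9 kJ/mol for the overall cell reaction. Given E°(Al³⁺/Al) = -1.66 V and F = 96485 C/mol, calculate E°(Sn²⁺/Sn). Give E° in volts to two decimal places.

E°cell = −ΔG°/(nF) = −(-879.9×10³)/((6)(96485)) = +1.520 V.
Since Sn²⁺/Sn is the cathode and Al³⁺/Al the anode, E°cell = E°(Sn²⁺/Sn) − E°(Al³⁺/Al).
So E°(Sn²⁺/Sn) = E°cell + E°(Al³⁺/Al) = +1.520 + (-1.66) = -0.14 V.

-0.14 V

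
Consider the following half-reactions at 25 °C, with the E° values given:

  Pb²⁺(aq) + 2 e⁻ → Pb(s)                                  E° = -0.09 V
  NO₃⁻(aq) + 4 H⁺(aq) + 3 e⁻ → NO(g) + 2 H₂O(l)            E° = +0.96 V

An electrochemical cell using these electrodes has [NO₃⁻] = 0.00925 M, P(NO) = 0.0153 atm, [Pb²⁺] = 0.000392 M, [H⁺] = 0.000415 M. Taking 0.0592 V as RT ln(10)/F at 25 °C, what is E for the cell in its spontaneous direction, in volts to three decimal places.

NO₃⁻/NO is the cathode (higher E°), Pb²⁺/Pb the anode: E°cell = +0.96 − (-0.09) = +1.05 V, n = 6.
Overall: 2 NO₃⁻(aq) + 8 H⁺(aq) + 3 Pb(s) → 2 NO(g) + 4 H₂O(l) + 3 Pb²⁺(aq)
Q = P(NO)^2·[Pb²⁺]^3 / ([NO₃⁻]^2·[H⁺]^8); log Q = 17.273.
E = E° − (0.0592/n) log Q = +1.05 − (0.0592/6)(17.273) = +0.880 V.

+0.880 V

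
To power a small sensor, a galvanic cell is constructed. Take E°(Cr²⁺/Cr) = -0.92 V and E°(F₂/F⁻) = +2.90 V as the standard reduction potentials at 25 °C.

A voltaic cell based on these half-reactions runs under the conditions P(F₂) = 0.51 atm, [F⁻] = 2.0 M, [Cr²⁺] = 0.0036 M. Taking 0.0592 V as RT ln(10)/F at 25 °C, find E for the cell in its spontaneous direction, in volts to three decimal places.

+3.866 V

F₂/F⁻ is the cathode (higher E°), Cr²⁺/Cr the anode: E°cell = +2.90 − (-0.92) = +3.82 V, n = 2.
Overall: F₂(g) + Cr(s) → 2 F⁻(aq) + Cr²⁺(aq)
Q = [F⁻]^2·[Cr²⁺] / (P(F₂)); log Q = -1.549.
E = E° − (0.0592/n) log Q = +3.82 − (0.0592/2)(-1.549) = +3.866 V.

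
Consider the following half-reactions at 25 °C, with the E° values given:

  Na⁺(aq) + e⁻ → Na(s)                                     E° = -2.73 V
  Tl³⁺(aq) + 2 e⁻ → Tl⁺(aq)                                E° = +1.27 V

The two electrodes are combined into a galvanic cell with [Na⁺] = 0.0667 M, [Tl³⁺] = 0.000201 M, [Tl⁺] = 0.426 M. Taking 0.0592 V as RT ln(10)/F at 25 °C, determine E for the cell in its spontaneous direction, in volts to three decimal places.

Tl³⁺/Tl⁺ is the cathode (higher E°), Na⁺/Na the anode: E°cell = +1.27 − (-2.73) = +4.00 V, n = 2.
Overall: Tl³⁺(aq) + 2 Na(s) → Tl⁺(aq) + 2 Na⁺(aq)
Q = [Tl⁺]·[Na⁺]^2 / ([Tl³⁺]); log Q = 0.974.
E = E° − (0.0592/n) log Q = +4.00 − (0.0592/2)(0.974) = +3.971 V.

+3.971 V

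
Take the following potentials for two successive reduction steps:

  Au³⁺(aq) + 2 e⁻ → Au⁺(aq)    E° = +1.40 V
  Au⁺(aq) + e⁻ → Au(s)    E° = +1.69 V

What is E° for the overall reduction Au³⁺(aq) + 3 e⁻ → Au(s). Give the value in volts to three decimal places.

+1.497 V

Adding the free-energy changes (−nFE°) of the two steps gives −n₃FE°₃ = −n₁FE°₁ − n₂FE°₂.
E°₃ = (2×+1.40 + 1×+1.69) / 3 = (+4.490) / 3 = +1.497 V.
Simply averaging or adding the two E° values would be wrong; the electron-weighted sum is required.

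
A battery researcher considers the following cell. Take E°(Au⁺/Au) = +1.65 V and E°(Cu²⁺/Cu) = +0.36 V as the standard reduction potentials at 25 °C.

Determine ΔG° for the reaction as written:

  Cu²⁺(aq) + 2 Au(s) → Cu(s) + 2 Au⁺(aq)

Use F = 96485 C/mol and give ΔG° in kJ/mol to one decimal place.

+248.9 kJ/mol

As written, Cu²⁺/Cu is reduced (cathode) and Au⁺/Au is oxidised (anode), so E°cell = (+0.36) − (+1.65) = -1.29 V.
Balancing electrons gives n = 2.
ΔG° = −nFE° = −(2)(96485)(-1.29) = 248,931 J = +248.9 kJ/mol.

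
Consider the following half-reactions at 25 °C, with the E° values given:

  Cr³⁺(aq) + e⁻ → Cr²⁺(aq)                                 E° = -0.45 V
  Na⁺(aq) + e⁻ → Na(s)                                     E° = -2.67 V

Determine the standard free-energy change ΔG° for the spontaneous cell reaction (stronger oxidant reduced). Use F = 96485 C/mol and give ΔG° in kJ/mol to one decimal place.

Cr³⁺/Cr²⁺ (E° = -0.45 V) is the cathode; Na⁺/Na (E° = -2.67 V) is the anode, so E°cell = +2.22 V.
Balancing electrons gives n = 1 (lcm of 1 and 1).
ΔG° = −nFE° = −(1)(96485)(+2.22) = -214,197 J = -214.2 kJ/mol.

-214.2 kJ/mol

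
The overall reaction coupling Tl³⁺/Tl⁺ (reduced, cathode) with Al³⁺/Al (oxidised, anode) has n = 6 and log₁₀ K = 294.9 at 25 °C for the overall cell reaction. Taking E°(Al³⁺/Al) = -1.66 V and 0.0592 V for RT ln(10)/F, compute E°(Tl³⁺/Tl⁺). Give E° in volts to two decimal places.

E°cell = (0.0592/n)·log K = (0.0592/6)(294.9) = +2.910 V.
Since Tl³⁺/Tl⁺ is the cathode and Al³⁺/Al the anode, E°cell = E°(Tl³⁺/Tl⁺) − E°(Al³⁺/Al).
So E°(Tl³⁺/Tl⁺) = E°cell + E°(Al³⁺/Al) = +2.910 + (-1.66) = +1.25 V.

+1.25 V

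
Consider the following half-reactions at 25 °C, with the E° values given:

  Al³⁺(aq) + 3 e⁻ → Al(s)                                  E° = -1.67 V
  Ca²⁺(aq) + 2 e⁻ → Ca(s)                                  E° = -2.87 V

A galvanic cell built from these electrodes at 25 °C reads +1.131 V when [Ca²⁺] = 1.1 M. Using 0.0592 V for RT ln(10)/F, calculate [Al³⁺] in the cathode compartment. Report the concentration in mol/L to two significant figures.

0.00037 M

Al³⁺/Al is the cathode, Ca²⁺/Ca the anode: E°cell = +1.20 V, n = 6.
Overall reaction: 2 Al³⁺(aq) + 3 Ca(s) → 2 Al(s) + 3 Ca²⁺(aq); Q = [Ca²⁺]^3/[Al³⁺]^2.
From E = E° − (0.0592/n) log Q: log Q = (E° − E)·n/0.0592 = (+1.20 − (+1.131))·6/0.0592 = 6.9932.
So 2·log[Al³⁺] = 3·log(1.1) − log Q = 0.1242 − (6.9932) = -6.8690; log[Al³⁺] = -6.8690 / 2 = -3.4345; [Al³⁺] = 10^(-3.4345) ≈ 0.00037 M.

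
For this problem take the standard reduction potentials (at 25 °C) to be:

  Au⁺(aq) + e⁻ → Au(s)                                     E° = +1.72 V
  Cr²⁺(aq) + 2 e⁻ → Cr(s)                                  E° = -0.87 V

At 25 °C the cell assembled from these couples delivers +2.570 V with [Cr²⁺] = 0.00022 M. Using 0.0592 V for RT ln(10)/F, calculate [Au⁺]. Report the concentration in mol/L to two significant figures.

0.0068 M

Au⁺/Au is the cathode, Cr²⁺/Cr the anode: E°cell = +2.59 V, n = 2.
Overall reaction: 2 Au⁺(aq) + Cr(s) → 2 Au(s) + Cr²⁺(aq); Q = [Cr²⁺]^1/[Au⁺]^2.
From E = E° − (0.0592/n) log Q: log Q = (E° − E)·n/0.0592 = (+2.59 − (+2.570))·2/0.0592 = 0.6757.
So 2·log[Au⁺] = 1·log(0.00022) − log Q = -3.6576 − (0.6757) = -4.3333; log[Au⁺] = -4.3333 / 2 = -2.1667; [Au⁺] = 10^(-2.1667) ≈ 0.0068 M.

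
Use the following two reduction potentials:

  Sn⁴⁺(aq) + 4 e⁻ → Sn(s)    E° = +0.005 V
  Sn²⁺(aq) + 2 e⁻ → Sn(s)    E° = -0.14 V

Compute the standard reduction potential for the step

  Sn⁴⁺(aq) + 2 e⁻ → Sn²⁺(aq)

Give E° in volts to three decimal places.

+0.150 V

Sequential free energies add, so n₃E°₃ = n₁E°₁ + n₂E°₂.
With n₃ = 4, and the known step contributing 2×(-0.14) V, the unknown satisfies 2·E° = 4×(+0.005) − 2×(-0.14) = +0.300.
E° = +0.300 / 2 = +0.150 V.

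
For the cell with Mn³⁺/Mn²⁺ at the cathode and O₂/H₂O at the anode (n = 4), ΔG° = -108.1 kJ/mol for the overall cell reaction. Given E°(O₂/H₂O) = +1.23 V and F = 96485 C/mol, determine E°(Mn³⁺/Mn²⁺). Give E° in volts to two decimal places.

E°cell = −ΔG°/(nF) = −(-108.1×10³)/((4)(96485)) = +0.280 V.
Since Mn³⁺/Mn²⁺ is the cathode and O₂/H₂O the anode, E°cell = E°(Mn³⁺/Mn²⁺) − E°(O₂/H₂O).
So E°(Mn³⁺/Mn²⁺) = E°cell + E°(O₂/H₂O) = +0.280 + (+1.23) = +1.51 V.

+1.51 V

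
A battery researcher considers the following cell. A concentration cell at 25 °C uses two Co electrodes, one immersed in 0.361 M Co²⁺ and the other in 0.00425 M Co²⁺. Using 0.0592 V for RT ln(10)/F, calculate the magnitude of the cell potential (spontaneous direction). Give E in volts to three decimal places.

+0.057 V

For a concentration cell E°cell = 0. The 0.361 M side is the cathode (reduction is favoured where [Co²⁺] is higher).
With n = 2, E = −(0.0592/2) log([Co²⁺]ₐₙ/[Co²⁺]꜀ₐₜ) = −(0.0592/2) log(0.00425/0.361) = −(0.0592/2)(-1.929) = +0.057 V.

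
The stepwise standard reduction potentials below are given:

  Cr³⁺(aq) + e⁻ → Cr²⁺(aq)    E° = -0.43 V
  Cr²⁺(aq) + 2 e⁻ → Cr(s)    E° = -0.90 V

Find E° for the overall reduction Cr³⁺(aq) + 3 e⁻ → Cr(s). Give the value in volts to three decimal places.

-0.743 V

Standard free energies of sequential steps add: ΔG°₃ = ΔG°₁ + ΔG°₂, so n₃E°₃ = n₁E°₁ + n₂E°₂.
E°₃ = (1×-0.43 + 2×-0.90) / 3 = (-2.230) / 3 = -0.743 V.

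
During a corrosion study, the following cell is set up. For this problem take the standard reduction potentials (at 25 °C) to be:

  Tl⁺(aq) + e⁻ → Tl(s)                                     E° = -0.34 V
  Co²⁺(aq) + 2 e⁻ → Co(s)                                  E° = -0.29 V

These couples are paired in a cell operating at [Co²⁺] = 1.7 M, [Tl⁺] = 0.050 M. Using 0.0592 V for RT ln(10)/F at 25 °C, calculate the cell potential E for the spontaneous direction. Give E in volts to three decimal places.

+0.134 V

Co²⁺/Co is the cathode (higher E°), Tl⁺/Tl the anode: E°cell = -0.29 − (-0.34) = +0.05 V, n = 2.
Overall: Co²⁺(aq) + 2 Tl(s) → Co(s) + 2 Tl⁺(aq)
Q = [Tl⁺]^2 / ([Co²⁺]); log Q = -2.833.
E = E° − (0.0592/n) log Q = +0.05 − (0.0592/2)(-2.833) = +0.134 V.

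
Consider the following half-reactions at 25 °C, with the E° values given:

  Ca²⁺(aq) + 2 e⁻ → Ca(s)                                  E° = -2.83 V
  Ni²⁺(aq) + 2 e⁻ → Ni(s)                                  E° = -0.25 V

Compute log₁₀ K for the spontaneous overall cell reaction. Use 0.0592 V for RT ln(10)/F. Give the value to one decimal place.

87.2

Cathode: Ni²⁺/Ni; anode: Ca²⁺/Ca. E°cell = +2.58 V, n = 2.
log K = nE°cell / 0.0592 = (2)(+2.58) / 0.0592 = 87.2.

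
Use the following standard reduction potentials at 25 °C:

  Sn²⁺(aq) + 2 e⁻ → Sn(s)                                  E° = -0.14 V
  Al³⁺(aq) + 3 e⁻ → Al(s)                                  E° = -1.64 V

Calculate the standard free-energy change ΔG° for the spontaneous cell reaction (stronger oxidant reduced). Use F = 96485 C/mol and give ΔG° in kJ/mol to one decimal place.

-868.4 kJ/mol

Sn²⁺/Sn (E° = -0.14 V) is the cathode; Al³⁺/Al (E° = -1.64 V) is the anode, so E°cell = +1.50 V.
Balancing electrons gives n = 6 (lcm of 2 and 3).
ΔG° = −nFE° = −(6)(96485)(+1.50) = -868,365 J = -868.4 kJ/mol.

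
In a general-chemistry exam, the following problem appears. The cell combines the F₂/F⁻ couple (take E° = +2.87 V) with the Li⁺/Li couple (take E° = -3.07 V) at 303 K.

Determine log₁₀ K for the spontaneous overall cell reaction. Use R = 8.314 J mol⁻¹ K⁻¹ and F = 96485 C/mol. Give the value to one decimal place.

Cathode: F₂/F⁻; anode: Li⁺/Li. E°cell = (+2.87) − (-3.07) = +5.94 V, with n = 2.
ΔG° = −nFE° = −RT ln K, so ln K = nFE°/(RT) = (2)(96485)(+5.94) / ((8.314)(303)) = 455.013.
log₁₀ K = 455.013 / ln 10 = 197.6.

197.6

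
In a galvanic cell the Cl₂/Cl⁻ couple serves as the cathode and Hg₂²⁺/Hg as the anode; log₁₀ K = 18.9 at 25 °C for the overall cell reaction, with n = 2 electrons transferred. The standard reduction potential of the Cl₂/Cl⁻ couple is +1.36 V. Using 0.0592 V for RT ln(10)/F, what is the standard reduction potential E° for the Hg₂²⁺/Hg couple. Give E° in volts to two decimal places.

E°cell = (0.0592/n)·log K = (0.0592/2)(18.9) = +0.559 V.
Since Cl₂/Cl⁻ is the cathode and Hg₂²⁺/Hg the anode, E°cell = E°(Cl₂/Cl⁻) − E°(Hg₂²⁺/Hg).
So E°(Hg₂²⁺/Hg) = E°(Cl₂/Cl⁻) − E°cell = (+1.36) − (+0.559) = +0.80 V.

+0.80 V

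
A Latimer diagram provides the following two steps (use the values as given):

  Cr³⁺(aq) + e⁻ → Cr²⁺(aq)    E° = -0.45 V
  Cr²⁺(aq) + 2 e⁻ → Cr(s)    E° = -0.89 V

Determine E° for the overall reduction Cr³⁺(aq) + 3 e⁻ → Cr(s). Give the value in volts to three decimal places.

Standard free energies of sequential steps add: ΔG°₃ = ΔG°₁ + ΔG°₂, so n₃E°₃ = n₁E°₁ + n₂E°₂.
E°₃ = (1×-0.45 + 2×-0.89) / 3 = (-2.230) / 3 = -0.743 V.
Simply averaging or adding the two E° values would be wrong; the electron-weighted sum is required.

-0.743 V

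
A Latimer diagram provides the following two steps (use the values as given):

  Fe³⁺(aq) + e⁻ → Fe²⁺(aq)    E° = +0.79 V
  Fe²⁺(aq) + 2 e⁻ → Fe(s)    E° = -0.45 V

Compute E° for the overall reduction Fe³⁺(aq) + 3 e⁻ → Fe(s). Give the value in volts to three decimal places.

-0.037 V

Adding the free-energy changes (−nFE°) of the two steps gives −n₃FE°₃ = −n₁FE°₁ − n₂FE°₂.
E°₃ = (1×+0.79 + 2×-0.45) / 3 = (-0.110) / 3 = -0.037 V.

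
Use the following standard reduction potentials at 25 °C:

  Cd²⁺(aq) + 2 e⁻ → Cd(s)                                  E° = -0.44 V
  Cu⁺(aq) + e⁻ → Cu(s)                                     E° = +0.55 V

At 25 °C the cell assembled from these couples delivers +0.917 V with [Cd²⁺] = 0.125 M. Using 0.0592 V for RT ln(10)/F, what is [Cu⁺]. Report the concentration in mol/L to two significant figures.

Cu⁺/Cu is the cathode, Cd²⁺/Cd the anode: E°cell = +0.99 V, n = 2.
Overall reaction: 2 Cu⁺(aq) + Cd(s) → 2 Cu(s) + Cd²⁺(aq); Q = [Cd²⁺]^1/[Cu⁺]^2.
From E = E° − (0.0592/n) log Q: log Q = (E° − E)·n/0.0592 = (+0.99 − (+0.917))·2/0.0592 = 2.4662.
So 2·log[Cu⁺] = 1·log(0.125) − log Q = -0.9031 − (2.4662) = -3.3693; log[Cu⁺] = -3.3693 / 2 = -1.6846; [Cu⁺] = 10^(-1.6846) ≈ 0.021 M.

0.021 M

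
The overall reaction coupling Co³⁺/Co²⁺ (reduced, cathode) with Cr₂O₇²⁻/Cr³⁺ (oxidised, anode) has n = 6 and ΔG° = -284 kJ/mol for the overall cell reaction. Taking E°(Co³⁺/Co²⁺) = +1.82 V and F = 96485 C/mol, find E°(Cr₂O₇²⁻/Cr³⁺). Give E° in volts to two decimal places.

E°cell = −ΔG°/(nF) = −(-284×10³)/((6)(96485)) = +0.491 V.
Since Co³⁺/Co²⁺ is the cathode and Cr₂O₇²⁻/Cr³⁺ the anode, E°cell = E°(Co³⁺/Co²⁺) − E°(Cr₂O₇²⁻/Cr³⁺).
So E°(Cr₂O₇²⁻/Cr³⁺) = E°(Co³⁺/Co²⁺) − E°cell = (+1.82) − (+0.491) = +1.33 V.

+1.33 V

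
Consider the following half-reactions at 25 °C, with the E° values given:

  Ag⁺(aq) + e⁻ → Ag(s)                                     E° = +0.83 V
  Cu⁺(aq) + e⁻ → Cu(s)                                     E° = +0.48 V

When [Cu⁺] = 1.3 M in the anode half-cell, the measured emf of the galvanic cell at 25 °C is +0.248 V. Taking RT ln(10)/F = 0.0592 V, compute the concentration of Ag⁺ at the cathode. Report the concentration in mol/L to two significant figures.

Ag⁺/Ag is the cathode, Cu⁺/Cu the anode: E°cell = +0.35 V, n = 1.
Overall reaction: Ag⁺(aq) + Cu(s) → Ag(s) + Cu⁺(aq); Q = [Cu⁺]^1/[Ag⁺]^1.
From E = E° − (0.0592/n) log Q: log Q = (E° − E)·n/0.0592 = (+0.35 − (+0.248))·1/0.0592 = 1.7230.
So 1·log[Ag⁺] = 1·log(1.3) − log Q = 0.1139 − (1.7230) = -1.6091; [Ag⁺] = 10^(-1.6091) ≈ 0.025 M.

0.025 M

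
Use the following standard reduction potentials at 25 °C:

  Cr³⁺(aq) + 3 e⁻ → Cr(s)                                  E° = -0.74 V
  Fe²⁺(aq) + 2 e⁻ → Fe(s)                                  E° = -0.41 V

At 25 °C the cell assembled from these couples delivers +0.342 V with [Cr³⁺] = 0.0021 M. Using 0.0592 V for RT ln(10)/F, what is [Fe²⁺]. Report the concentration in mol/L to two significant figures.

0.042 M

Fe²⁺/Fe is the cathode, Cr³⁺/Cr the anode: E°cell = +0.33 V, n = 6.
Overall reaction: 3 Fe²⁺(aq) + 2 Cr(s) → 3 Fe(s) + 2 Cr³⁺(aq); Q = [Cr³⁺]^2/[Fe²⁺]^3.
From E = E° − (0.0592/n) log Q: log Q = (E° − E)·n/0.0592 = (+0.33 − (+0.342))·6/0.0592 = -1.2162.
So 3·log[Fe²⁺] = 2·log(0.0021) − log Q = -5.3556 − (-1.2162) = -4.1394; log[Fe²⁺] = -4.1394 / 3 = -1.3798; [Fe²⁺] = 10^(-1.3798) ≈ 0.042 M.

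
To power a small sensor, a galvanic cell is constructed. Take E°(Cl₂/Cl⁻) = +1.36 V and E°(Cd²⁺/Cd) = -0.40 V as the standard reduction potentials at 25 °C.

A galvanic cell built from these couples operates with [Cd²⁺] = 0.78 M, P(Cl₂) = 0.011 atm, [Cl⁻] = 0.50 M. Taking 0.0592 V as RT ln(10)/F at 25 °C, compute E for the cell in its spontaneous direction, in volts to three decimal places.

Cl₂/Cl⁻ is the cathode (higher E°), Cd²⁺/Cd the anode: E°cell = +1.36 − (-0.40) = +1.76 V, n = 2.
Overall: Cl₂(g) + Cd(s) → 2 Cl⁻(aq) + Cd²⁺(aq)
Q = [Cl⁻]^2·[Cd²⁺] / (P(Cl₂)); log Q = 1.249.
E = E° − (0.0592/n) log Q = +1.76 − (0.0592/2)(1.249) = +1.723 V.

+1.723 V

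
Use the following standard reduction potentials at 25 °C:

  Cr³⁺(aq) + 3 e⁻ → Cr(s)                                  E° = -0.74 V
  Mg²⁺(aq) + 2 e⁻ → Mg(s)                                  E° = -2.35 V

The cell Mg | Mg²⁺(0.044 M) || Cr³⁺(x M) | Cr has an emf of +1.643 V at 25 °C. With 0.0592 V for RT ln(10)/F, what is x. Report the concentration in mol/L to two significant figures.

0.43 M

Cr³⁺/Cr is the cathode, Mg²⁺/Mg the anode: E°cell = +1.61 V, n = 6.
Overall reaction: 2 Cr³⁺(aq) + 3 Mg(s) → 2 Cr(s) + 3 Mg²⁺(aq); Q = [Mg²⁺]^3/[Cr³⁺]^2.
From E = E° − (0.0592/n) log Q: log Q = (E° − E)·n/0.0592 = (+1.61 − (+1.643))·6/0.0592 = -3.3446.
So 2·log[Cr³⁺] = 3·log(0.044) − log Q = -4.0696 − (-3.3446) = -0.7250; log[Cr³⁺] = -0.7250 / 2 = -0.3625; [Cr³⁺] = 10^(-0.3625) ≈ 0.43 M.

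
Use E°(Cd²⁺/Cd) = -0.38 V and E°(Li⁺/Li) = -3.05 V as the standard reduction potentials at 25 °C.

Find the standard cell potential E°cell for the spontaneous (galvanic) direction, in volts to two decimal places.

The Cd²⁺/Cd couple has the higher reduction potential, so it is the cathode; Li⁺/Li is oxidised at the anode.
E°cell = E°(cathode) − E°(anode) = (-0.38) − (-3.05) = +2.67 V.

+2.67 V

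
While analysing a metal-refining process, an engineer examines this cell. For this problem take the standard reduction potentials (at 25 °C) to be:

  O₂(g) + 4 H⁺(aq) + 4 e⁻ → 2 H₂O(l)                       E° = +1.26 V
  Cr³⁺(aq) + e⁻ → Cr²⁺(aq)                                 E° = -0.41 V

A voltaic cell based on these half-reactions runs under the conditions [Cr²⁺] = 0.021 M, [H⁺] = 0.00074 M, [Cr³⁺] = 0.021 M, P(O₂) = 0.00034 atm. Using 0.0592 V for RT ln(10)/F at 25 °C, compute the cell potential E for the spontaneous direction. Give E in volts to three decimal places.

O₂/H₂O is the cathode (higher E°), Cr³⁺/Cr²⁺ the anode: E°cell = +1.26 − (-0.41) = +1.67 V, n = 4.
Overall: O₂(g) + 4 H⁺(aq) + 4 Cr²⁺(aq) → 2 H₂O(l) + 4 Cr³⁺(aq)
Q = [Cr³⁺]^4 / (P(O₂)·[H⁺]^4·[Cr²⁺]^4); log Q = 15.992.
E = E° − (0.0592/n) log Q = +1.67 − (0.0592/4)(15.992) = +1.433 V.

+1.433 V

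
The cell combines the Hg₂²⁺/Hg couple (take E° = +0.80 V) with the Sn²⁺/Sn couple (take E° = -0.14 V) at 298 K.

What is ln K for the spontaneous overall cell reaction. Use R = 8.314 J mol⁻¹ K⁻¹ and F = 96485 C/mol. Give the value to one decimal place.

73.2

Cathode: Hg₂²⁺/Hg; anode: Sn²⁺/Sn. E°cell = (+0.80) − (-0.14) = +0.94 V, with n = 2.
ΔG° = −nFE° = −RT ln K, so ln K = nFE°/(RT) = (2)(96485)(+0.94) / ((8.314)(298)) = 73.214.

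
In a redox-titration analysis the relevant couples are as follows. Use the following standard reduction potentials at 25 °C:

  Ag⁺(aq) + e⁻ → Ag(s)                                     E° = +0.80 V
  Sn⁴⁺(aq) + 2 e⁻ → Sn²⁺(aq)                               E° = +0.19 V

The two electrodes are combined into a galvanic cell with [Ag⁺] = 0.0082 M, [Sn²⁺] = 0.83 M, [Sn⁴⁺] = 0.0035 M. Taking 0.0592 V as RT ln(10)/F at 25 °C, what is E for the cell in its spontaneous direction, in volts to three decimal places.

+0.557 V

Ag⁺/Ag is the cathode (higher E°), Sn⁴⁺/Sn²⁺ the anode: E°cell = +0.80 − (+0.19) = +0.61 V, n = 2.
Overall: 2 Ag⁺(aq) + Sn²⁺(aq) → 2 Ag(s) + Sn⁴⁺(aq)
Q = [Sn⁴⁺] / ([Ag⁺]^2·[Sn²⁺]); log Q = 1.797.
E = E° − (0.0592/n) log Q = +0.61 − (0.0592/2)(1.797) = +0.557 V.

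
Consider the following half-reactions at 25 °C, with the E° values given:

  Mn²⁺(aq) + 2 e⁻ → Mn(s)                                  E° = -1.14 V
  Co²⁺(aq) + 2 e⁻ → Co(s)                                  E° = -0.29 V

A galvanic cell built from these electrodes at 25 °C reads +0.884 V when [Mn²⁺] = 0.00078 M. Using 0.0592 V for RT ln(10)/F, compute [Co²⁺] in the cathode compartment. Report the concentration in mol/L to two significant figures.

0.011 M

Co²⁺/Co is the cathode, Mn²⁺/Mn the anode: E°cell = +0.85 V, n = 2.
Overall reaction: Co²⁺(aq) + Mn(s) → Co(s) + Mn²⁺(aq); Q = [Mn²⁺]^1/[Co²⁺]^1.
From E = E° − (0.0592/n) log Q: log Q = (E° − E)·n/0.0592 = (+0.85 − (+0.884))·2/0.0592 = -1.1486.
So 1·log[Co²⁺] = 1·log(0.00078) − log Q = -3.1079 − (-1.1486) = -1.9593; [Co²⁺] = 10^(-1.9593) ≈ 0.011 M.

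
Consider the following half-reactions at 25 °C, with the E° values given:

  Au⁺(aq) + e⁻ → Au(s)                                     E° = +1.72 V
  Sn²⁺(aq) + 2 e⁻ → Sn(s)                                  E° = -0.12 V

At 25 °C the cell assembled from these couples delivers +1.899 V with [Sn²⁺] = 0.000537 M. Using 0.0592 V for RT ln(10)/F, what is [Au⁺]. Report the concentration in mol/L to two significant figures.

Au⁺/Au is the cathode, Sn²⁺/Sn the anode: E°cell = +1.84 V, n = 2.
Overall reaction: 2 Au⁺(aq) + Sn(s) → 2 Au(s) + Sn²⁺(aq); Q = [Sn²⁺]^1/[Au⁺]^2.
From E = E° − (0.0592/n) log Q: log Q = (E° − E)·n/0.0592 = (+1.84 − (+1.899))·2/0.0592 = -1.9932.
So 2·log[Au⁺] = 1·log(0.000537) − log Q = -3.2700 − (-1.9932) = -1.2768; log[Au⁺] = -1.2768 / 2 = -0.6384; [Au⁺] = 10^(-0.6384) ≈ 0.23 M.

0.23 M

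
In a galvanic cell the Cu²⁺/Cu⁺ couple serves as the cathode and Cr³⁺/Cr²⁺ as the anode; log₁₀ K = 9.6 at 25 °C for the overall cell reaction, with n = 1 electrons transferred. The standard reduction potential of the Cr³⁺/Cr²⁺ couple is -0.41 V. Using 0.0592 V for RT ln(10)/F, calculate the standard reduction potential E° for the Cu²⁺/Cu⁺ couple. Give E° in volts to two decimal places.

E°cell = (0.0592/n)·log K = (0.0592/1)(9.6) = +0.568 V.
Since Cu²⁺/Cu⁺ is the cathode and Cr³⁺/Cr²⁺ the anode, E°cell = E°(Cu²⁺/Cu⁺) − E°(Cr³⁺/Cr²⁺).
So E°(Cu²⁺/Cu⁺) = E°cell + E°(Cr³⁺/Cr²⁺) = +0.568 + (-0.41) = +0.16 V.

+0.16 V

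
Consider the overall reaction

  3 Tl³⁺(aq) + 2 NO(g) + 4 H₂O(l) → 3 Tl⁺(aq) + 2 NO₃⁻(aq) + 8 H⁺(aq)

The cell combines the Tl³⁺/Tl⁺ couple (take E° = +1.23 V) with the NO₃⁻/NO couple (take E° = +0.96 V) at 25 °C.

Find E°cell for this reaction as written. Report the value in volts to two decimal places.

The Tl³⁺/Tl⁺ couple has the higher reduction potential, so it is the cathode; NO₃⁻/NO is oxidised at the anode.
E°cell = E°(cathode) − E°(anode) = (+1.23) − (+0.96) = +0.27 V.
Since E°cell > 0, the reaction is spontaneous under standard conditions.

+0.27 V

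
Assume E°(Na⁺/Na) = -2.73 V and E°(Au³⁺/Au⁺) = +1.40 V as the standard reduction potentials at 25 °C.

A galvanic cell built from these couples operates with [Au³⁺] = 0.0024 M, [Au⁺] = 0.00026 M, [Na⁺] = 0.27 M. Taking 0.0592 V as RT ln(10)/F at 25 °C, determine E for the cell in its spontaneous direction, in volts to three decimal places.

+4.192 V

Au³⁺/Au⁺ is the cathode (higher E°), Na⁺/Na the anode: E°cell = +1.40 − (-2.73) = +4.13 V, n = 2.
Overall: Au³⁺(aq) + 2 Na(s) → Au⁺(aq) + 2 Na⁺(aq)
Q = [Au⁺]·[Na⁺]^2 / ([Au³⁺]); log Q = -2.103.
E = E° − (0.0592/n) log Q = +4.13 − (0.0592/2)(-2.103) = +4.192 V.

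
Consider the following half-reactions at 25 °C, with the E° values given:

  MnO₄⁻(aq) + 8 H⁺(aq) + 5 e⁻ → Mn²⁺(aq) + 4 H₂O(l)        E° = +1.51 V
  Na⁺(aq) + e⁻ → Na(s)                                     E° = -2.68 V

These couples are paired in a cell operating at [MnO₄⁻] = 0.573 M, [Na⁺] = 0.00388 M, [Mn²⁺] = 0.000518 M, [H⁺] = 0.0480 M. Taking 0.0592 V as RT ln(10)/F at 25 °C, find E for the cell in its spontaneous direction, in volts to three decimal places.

+4.244 V

MnO₄⁻/Mn²⁺ is the cathode (higher E°), Na⁺/Na the anode: E°cell = +1.51 − (-2.68) = +4.19 V, n = 5.
Overall: MnO₄⁻(aq) + 8 H⁺(aq) + 5 Na(s) → Mn²⁺(aq) + 4 H₂O(l) + 5 Na⁺(aq)
Q = [Mn²⁺]·[Na⁺]^5 / ([MnO₄⁻]·[H⁺]^8); log Q = -4.550.
E = E° − (0.0592/n) log Q = +4.19 − (0.0592/5)(-4.550) = +4.244 V.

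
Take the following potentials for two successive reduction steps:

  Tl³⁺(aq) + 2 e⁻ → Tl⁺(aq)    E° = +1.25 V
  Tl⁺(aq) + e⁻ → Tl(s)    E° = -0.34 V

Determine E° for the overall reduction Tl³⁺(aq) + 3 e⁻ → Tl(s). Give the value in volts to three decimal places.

Since ΔG° = −nFE° is additive over sequential reductions, n₃E°₃ = n₁E°₁ + n₂E°₂.
E°₃ = (2×+1.25 + 1×-0.34) / 3 = (+2.160) / 3 = +0.720 V.
Simply averaging or adding the two E° values would be wrong; the electron-weighted sum is required.

+0.720 V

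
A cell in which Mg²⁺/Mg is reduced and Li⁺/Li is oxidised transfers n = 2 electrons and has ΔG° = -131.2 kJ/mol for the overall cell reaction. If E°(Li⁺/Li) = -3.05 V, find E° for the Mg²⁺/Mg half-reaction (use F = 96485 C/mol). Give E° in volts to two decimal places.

-2.37 V

E°cell = −ΔG°/(nF) = −(-131.2×10³)/((2)(96485)) = +0.680 V.
Since Mg²⁺/Mg is the cathode and Li⁺/Li the anode, E°cell = E°(Mg²⁺/Mg) − E°(Li⁺/Li).
So E°(Mg²⁺/Mg) = E°cell + E°(Li⁺/Li) = +0.680 + (-3.05) = -2.37 V.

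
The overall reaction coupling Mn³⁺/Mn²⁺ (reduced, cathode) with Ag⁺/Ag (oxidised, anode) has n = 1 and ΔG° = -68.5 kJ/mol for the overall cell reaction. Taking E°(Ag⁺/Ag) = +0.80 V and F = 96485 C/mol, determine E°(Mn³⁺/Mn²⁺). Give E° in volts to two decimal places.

+1.51 V

E°cell = −ΔG°/(nF) = −(-68.5×10³)/((1)(96485)) = +0.710 V.
Since Mn³⁺/Mn²⁺ is the cathode and Ag⁺/Ag the anode, E°cell = E°(Mn³⁺/Mn²⁺) − E°(Ag⁺/Ag).
So E°(Mn³⁺/Mn²⁺) = E°cell + E°(Ag⁺/Ag) = +0.710 + (+0.80) = +1.51 V.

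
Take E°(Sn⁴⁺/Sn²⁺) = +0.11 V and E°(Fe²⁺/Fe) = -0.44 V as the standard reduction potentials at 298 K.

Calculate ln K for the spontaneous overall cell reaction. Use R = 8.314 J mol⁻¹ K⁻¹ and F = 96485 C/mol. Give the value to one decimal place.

Cathode: Sn⁴⁺/Sn²⁺; anode: Fe²⁺/Fe. E°cell = (+0.11) − (-0.44) = +0.55 V, with n = 2.
ΔG° = −nFE° = −RT ln K, so ln K = nFE°/(RT) = (2)(96485)(+0.55) / ((8.314)(298)) = 42.838.

42.8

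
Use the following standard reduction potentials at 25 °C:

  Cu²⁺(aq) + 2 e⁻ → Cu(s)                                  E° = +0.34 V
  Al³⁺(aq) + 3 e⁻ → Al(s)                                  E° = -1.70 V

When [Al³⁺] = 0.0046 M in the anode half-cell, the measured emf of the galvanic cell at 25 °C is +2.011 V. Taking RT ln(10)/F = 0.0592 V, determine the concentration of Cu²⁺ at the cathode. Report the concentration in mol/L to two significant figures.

0.0029 M

Cu²⁺/Cu is the cathode, Al³⁺/Al the anode: E°cell = +2.04 V, n = 6.
Overall reaction: 3 Cu²⁺(aq) + 2 Al(s) → 3 Cu(s) + 2 Al³⁺(aq); Q = [Al³⁺]^2/[Cu²⁺]^3.
From E = E° − (0.0592/n) log Q: log Q = (E° − E)·n/0.0592 = (+2.04 − (+2.011))·6/0.0592 = 2.9392.
So 3·log[Cu²⁺] = 2·log(0.0046) − log Q = -4.6745 − (2.9392) = -7.6137; log[Cu²⁺] = -7.6137 / 3 = -2.5379; [Cu²⁺] = 10^(-2.5379) ≈ 0.0029 M.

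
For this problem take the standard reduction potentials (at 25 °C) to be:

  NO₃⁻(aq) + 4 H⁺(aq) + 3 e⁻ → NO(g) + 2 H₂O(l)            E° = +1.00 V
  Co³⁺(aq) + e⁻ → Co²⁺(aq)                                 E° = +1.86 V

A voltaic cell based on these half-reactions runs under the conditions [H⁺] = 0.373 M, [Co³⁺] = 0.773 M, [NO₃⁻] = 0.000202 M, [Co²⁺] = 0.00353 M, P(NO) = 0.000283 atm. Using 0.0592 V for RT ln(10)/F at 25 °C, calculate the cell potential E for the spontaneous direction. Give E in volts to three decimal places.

+1.035 V

Co³⁺/Co²⁺ is the cathode (higher E°), NO₃⁻/NO the anode: E°cell = +1.86 − (+1.00) = +0.86 V, n = 3.
Overall: 3 Co³⁺(aq) + NO(g) + 2 H₂O(l) → 3 Co²⁺(aq) + NO₃⁻(aq) + 4 H⁺(aq)
Q = [Co²⁺]^3·[NO₃⁻]·[H⁺]^4 / ([Co³⁺]^3·P(NO)); log Q = -8.881.
E = E° − (0.0592/n) log Q = +0.86 − (0.0592/3)(-8.881) = +1.035 V.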